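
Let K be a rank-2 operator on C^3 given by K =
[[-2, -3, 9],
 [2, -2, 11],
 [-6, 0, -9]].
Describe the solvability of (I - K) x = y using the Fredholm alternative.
(I - K) is invertible (det(I - K) = 114 ≠ 0), so for every y in C^3 the equation (I - K) x = y has a unique solution.

K has rank 2 and factors as K = U V^T = u1 v1^T + u2 v2^T with u1 = (2, 3, -3), v1 = (2, 0, 3), u2 = (-3, -2, 0), v2 = (2, 1, -1) (multiplying out reproduces the displayed K). The nonzero eigenvalues of U V^T coincide with those of the 2 x 2 matrix G = V^T U = [[v1·u1, v1·u2], [v2·u1, v2·u2]] = [[-5, -6], [10, -8]], and by the Sylvester determinant identity det(I_3 - U V^T) = det(I_2 - V^T U) = det([[6, 6], [-10, 9]]) = (6)(9) - (6)(-10) = 114. (Direct check: I - K =
[[3, 3, -9],
 [-2, 3, -11],
 [6, 0, 10]]
has determinant 114.) The finite-dimensional Fredholm alternative says: either (I - K) is invertible, or ker(I - K) ≠ {0} and then range(I - K) = ker((I - K)^*)^⊥, with dim ker(I - K) = dim ker((I - K)^*). Since det(I - K) ≠ 0, 1 is not an eigenvalue of K and ker(I - K) = {0}, so we are in the first case: for every y there is a unique x = (I - K)^(-1) y. (Explicitly, by the Woodbury identity, (I - U V^T)^(-1) = I + U (I_2 - G)^(-1) V^T.)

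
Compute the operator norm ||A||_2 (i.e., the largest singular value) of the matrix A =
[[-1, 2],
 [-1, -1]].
||A||_2 = sqrt((7 + sqrt(13))/2) ≈ 2.3028 (= sqrt(largest eigenvalue of A^T A))

||A||_2 = sigma_max(A) = sqrt(lambda_max(A^T A)). Form the symmetric matrix M = A^T A =
[[2, -1],
 [-1, 5]].
Its characteristic polynomial (trace, determinant of M give the coefficients) is
  p(λ) = det(λ I - M) = λ^2 - 7λ + 9.
For λ^2 - 7λ + 9 the discriminant is 13. It is nonnegative but not a perfect square, so the roots are real and irrational: λ = (7 ± sqrt(13))/2 ≈ 5.3028, 1.6972.
So the eigenvalues of A^T A are ≈ 1.6972, 5.3028 (all ≥ 0, as they must be for A^T A). The largest is λ_max = (7 + sqrt(13))/2 ≈ 5.3028, hence ||A||_2 = sqrt(λ_max) = sqrt((7 + sqrt(13))/2) ≈ 2.3028.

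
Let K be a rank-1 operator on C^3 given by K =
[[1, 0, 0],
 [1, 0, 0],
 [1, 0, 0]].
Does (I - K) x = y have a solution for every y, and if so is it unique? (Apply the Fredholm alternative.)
(I - K) is singular (det(I - K) = 0, i.e. 1 ∈ sigma(K)). (I - K) x = y is solvable iff y ⊥ ker((I - K)^*) = span{(1, 0, 0)}, i.e. iff y_1 = 0. When solvable, the solutions are x = y + c·(1, 1, 1), c arbitrary (ker(I - K) = span{(1, 1, 1)}, dimension 1).

K has rank 1, so it is an outer product K = u v^T: every row of K is a multiple of one row vector. Reading off the entries, u = (1, 1, 1) and v = (1, 0, 0) (row i of K equals u_i·v^T). A rank-one matrix u v^T satisfies K u = u (v·u) and kills the (2)-dimensional subspace v^⊥, so its characteristic polynomial is lambda^2 (lambda - v·u) with v·u = tr K = 1. Hence the eigenvalues of I - K are 1 (multiplicity 2) and 1 - (1) = 0, so det(I - K) = 0. (Direct check: I - K =
[[0, 0, 0],
 [-1, 1, 0],
 [-1, 0, 1]]
has determinant 0.) So 1 is an eigenvalue of K and (I - K) is not invertible. The finite-dimensional Fredholm alternative says: either (I - K) is invertible, or ker(I - K) ≠ {0} and then range(I - K) = ker((I - K)^*)^⊥, with dim ker(I - K) = dim ker((I - K)^*). We are in the second case, so we need both kernels. Kernel of I - K: (I - K) u = u - u (v·u) = u - u = 0, so ker(I - K) = span{u} = span{(1, 1, 1)} (it is exactly 1-dimensional because rank(I - K) = 2). Kernel of the adjoint: K is real, so (I - K)^* = I - K^T = I - v u^T, and (I - v u^T) v = v - v (u·v) = 0; hence ker((I - K)^*) = span{v} = span{(1, 0, 0)}. Therefore (I - K) x = y is solvable iff <y, v> = 0, i.e. iff y_1 = 0. When this holds, K y = u (v·y) = 0, so (I - K) y = y and x = y is a particular solution; the full solution set is the line x = y + c·u = y + c·(1, 1, 1), c ∈ C.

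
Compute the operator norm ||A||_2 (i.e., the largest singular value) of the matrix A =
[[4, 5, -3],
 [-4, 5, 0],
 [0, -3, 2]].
||A||_2 ≈ 8.2282 (= sqrt(largest eigenvalue of A^T A))

||A||_2 = sigma_max(A) = sqrt(lambda_max(A^T A)). Form the symmetric matrix M = A^T A =
[[32, 0, -12],
 [0, 59, -21],
 [-12, -21, 13]].
Its characteristic polynomial (trace, sum of principal 2x2 minors, determinant of M give the coefficients) is
  p(λ) = det(λ I - M) = λ^3 - 104λ^2 + 2486λ - 1936.
No integer candidate from the rational root theorem (±divisors of 1936) is a root, so the roots are irrational. The cubic discriminant is Δ = 5586726816 > 0, so there are three distinct real roots. p(0) = -1936 and p(1) = 447 have opposite signs, so a root lies in (0, 1); Newton's method refines it to λ ≈ 0.8057. p(35) = 549 and p(36) = -568 have opposite signs, so a root lies in (35, 36); Newton's method refines it to λ ≈ 35.4909. p(67) = -1467 and p(68) = 648 have opposite signs, so a root lies in (67, 68); Newton's method refines it to λ ≈ 67.7034. Check (Vieta): the three roots sum to 104, matching tr M = 104.
So the eigenvalues of A^T A are ≈ 0.8057, 35.4909, 67.7034 (all ≥ 0, as they must be for A^T A). The largest is λ_max ≈ 67.7034, hence ||A||_2 = sqrt(λ_max) ≈ 8.2282.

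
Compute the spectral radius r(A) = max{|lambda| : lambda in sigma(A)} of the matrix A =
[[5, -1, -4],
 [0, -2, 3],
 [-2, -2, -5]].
r(A) ≈ 5.7606

The eigenvalues of A are the roots of its characteristic polynomial. With M = A (coefficients from the trace, the sum of principal 2x2 minors, and det A):
  p(λ) = det(λ I - M) = λ^3 + 2λ^2 - 27λ - 102.
No integer candidate from the rational root theorem (±divisors of 102) is a root, so the roots are irrational. The cubic discriminant is Δ = -96852 < 0, so there is one real root and a complex-conjugate pair. p(5) = -62 and p(6) = 24 have opposite signs, so a root lies in (5, 6); Newton's method refines it to λ ≈ 5.7606. Dividing out (λ - (5.7606)) leaves approximately λ^2 + 7.7606λ + 17.7063. For λ^2 + 7.7606λ + 17.7063 the discriminant is -10.5977. It is negative, so the remaining roots are the complex-conjugate pair λ ≈ -3.8803 ± 1.6277i. Their product equals the constant term, so |λ|^2 ≈ 17.7063 and |λ| ≈ 4.2079.
Thus the eigenvalues (to 4 decimals) are 5.7606 (modulus 5.7606); -3.8803 ± 1.6277i (modulus 4.2079). The spectral radius is the largest modulus: r(A) ≈ 5.7606. (Cross-check: r(A) ≤ ||A||_2 ≈ 7.4376; equality holds whenever A is normal, though it can also hold for some non-normal A.)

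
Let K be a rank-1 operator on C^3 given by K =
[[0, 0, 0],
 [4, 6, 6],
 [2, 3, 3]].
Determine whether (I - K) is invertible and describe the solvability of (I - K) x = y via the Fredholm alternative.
(I - K) is invertible (det(I - K) = -8 ≠ 0), so for every y in C^3 the equation (I - K) x = y has a unique solution.

K has rank 1, so it is an outer product K = u v^T: every row of K is a multiple of one row vector. Reading off the entries, u = (0, -2, -1) and v = (-2, -3, -3) (row i of K equals u_i·v^T). A rank-one matrix u v^T satisfies K u = u (v·u) and kills the (2)-dimensional subspace v^⊥, so its characteristic polynomial is lambda^2 (lambda - v·u) with v·u = tr K = 9. Hence the eigenvalues of I - K are 1 (multiplicity 2) and 1 - (9) = -8, so det(I - K) = -8. (Direct check: I - K =
[[1, 0, 0],
 [-4, -5, -6],
 [-2, -3, -2]]
has determinant -8.) The finite-dimensional Fredholm alternative says: either (I - K) is invertible, or ker(I - K) ≠ {0} and then range(I - K) = ker((I - K)^*)^⊥, with dim ker(I - K) = dim ker((I - K)^*). Since det(I - K) ≠ 0, 1 is not an eigenvalue of K and ker(I - K) = {0}, so we are in the first case: for every y there is a unique x = (I - K)^(-1) y. Explicitly, by the Sherman–Morrison formula, (I - u v^T)^(-1) = I + u v^T/(1 - v·u), i.e. (I - K)^(-1) = I + K/(-8).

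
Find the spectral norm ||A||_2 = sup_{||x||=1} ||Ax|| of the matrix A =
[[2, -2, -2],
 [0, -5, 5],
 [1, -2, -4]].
||A||_2 ≈ 7.3203 (= sqrt(largest eigenvalue of A^T A))

||A||_2 = sigma_max(A) = sqrt(lambda_max(A^T A)). Form the symmetric matrix M = A^T A =
[[5, -6, -8],
 [-6, 33, -13],
 [-8, -13, 45]].
Its characteristic polynomial (trace, sum of principal 2x2 minors, determinant of M give the coefficients) is
  p(λ) = det(λ I - M) = λ^3 - 83λ^2 + 1606λ - 1600.
No integer candidate from the rational root theorem (±divisors of 1600) is a root, so the roots are irrational. The cubic discriminant is Δ = 1309770340 > 0, so there are three distinct real roots. p(1) = -76 and p(2) = 1288 have opposite signs, so a root lies in (1, 2); Newton's method refines it to λ ≈ 1.0528. p(28) = 248 and p(29) = -440 have opposite signs, so a root lies in (28, 29); Newton's method refines it to λ ≈ 28.3597. p(53) = -752 and p(54) = 560 have opposite signs, so a root lies in (53, 54); Newton's method refines it to λ ≈ 53.5875. Check (Vieta): the three roots sum to 83, matching tr M = 83.
So the eigenvalues of A^T A are ≈ 1.0528, 28.3597, 53.5875 (all ≥ 0, as they must be for A^T A). The largest is λ_max ≈ 53.5875, hence ||A||_2 = sqrt(λ_max) ≈ 7.3203.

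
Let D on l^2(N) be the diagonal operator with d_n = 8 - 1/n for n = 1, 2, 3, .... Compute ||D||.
||D|| = 8

For a diagonal operator on l^2 with entries d_n, ||D|| = sup_n |d_n|. Here d_1 = 7, d_2 = 15/2, ..., and d_n = 8 - 1/n increases monotonically toward 8. All terms lie in [7, 8), so |d_n| = d_n and the supremum is the limit 8, which is not attained by any individual d_n. Hence ||D|| = 8.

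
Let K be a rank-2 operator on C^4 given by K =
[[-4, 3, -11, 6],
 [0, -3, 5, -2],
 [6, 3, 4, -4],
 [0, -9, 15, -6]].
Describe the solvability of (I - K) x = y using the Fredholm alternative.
(I - K) is invertible (det(I - K) = 105 ≠ 0), so for every y in C^4 the equation (I - K) x = y has a unique solution.

K has rank 2 and factors as K = U V^T = u1 v1^T + u2 v2^T with u1 = (-3, 1, 2, 3), v1 = (2, 0, 3, -2), u2 = (-1, 1, -1, 3), v2 = (-2, -3, 2, 0) (multiplying out reproduces the displayed K). The nonzero eigenvalues of U V^T coincide with those of the 2 x 2 matrix G = V^T U = [[v1·u1, v1·u2], [v2·u1, v2·u2]] = [[-6, -11], [7, -3]], and by the Sylvester determinant identity det(I_4 - U V^T) = det(I_2 - V^T U) = det([[7, 11], [-7, 4]]) = (7)(4) - (11)(-7) = 105. (Direct check: I - K =
[[5, -3, 11, -6],
 [0, 4, -5, 2],
 [-6, -3, -3, 4],
 [0, 9, -15, 7]]
has determinant 105.) The finite-dimensional Fredholm alternative says: either (I - K) is invertible, or ker(I - K) ≠ {0} and then range(I - K) = ker((I - K)^*)^⊥, with dim ker(I - K) = dim ker((I - K)^*). Since det(I - K) ≠ 0, 1 is not an eigenvalue of K and ker(I - K) = {0}, so we are in the first case: for every y there is a unique x = (I - K)^(-1) y. (Explicitly, by the Woodbury identity, (I - U V^T)^(-1) = I + U (I_2 - G)^(-1) V^T.)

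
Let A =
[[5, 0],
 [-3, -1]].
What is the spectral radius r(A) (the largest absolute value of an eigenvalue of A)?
r(A) = 5

The eigenvalues of A are the roots of its characteristic polynomial. With M = A (coefficients from the trace and determinant):
  p(λ) = det(λ I - M) = λ^2 - 4λ - 5.
For λ^2 - 4λ - 5 the discriminant is 36. It is a perfect square (6^2), so the roots are rational: λ = (4 ± 6)/2 = 5, -1.
Thus the eigenvalues (to 4 decimals) are 5 (modulus 5); -1 (modulus 1). The spectral radius is the largest modulus: r(A) = 5. (Cross-check: r(A) ≤ ||A||_2 ≈ 5.8541; equality holds whenever A is normal, though it can also hold for some non-normal A.)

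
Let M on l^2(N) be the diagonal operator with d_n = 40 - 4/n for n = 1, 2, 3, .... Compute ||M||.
||M|| = 40

For a diagonal operator on l^2 with entries d_n, ||M|| = sup_n |d_n|. Here d_1 = 36, d_2 = 38, ..., and d_n = 40 - 4/n increases monotonically toward 40. All terms lie in [36, 40), so |d_n| = d_n and the supremum is the limit 40, which is not attained by any individual d_n. Hence ||M|| = 40.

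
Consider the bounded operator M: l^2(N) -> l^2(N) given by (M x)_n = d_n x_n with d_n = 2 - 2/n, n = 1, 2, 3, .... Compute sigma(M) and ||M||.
sigma(M) = {2 - 2/n : n ≥ 1} ∪ {2}; ||M|| = 2

A bounded diagonal operator on l^2 with diagonal entries d_n has spectrum equal to the closure of {d_n : n ≥ 1}: every d_n is an eigenvalue (with eigenvector e_n), so {d_n} ⊂ sigma(M); the spectrum is closed, so its closure is too; and for lambda not in the closure, (M - lambda I) has bounded inverse (the diagonal entries 1/(d_n - lambda) are bounded). For our sequence d_n = 2 - 2/n, n = 1, 2, 3, ...:
  - {d_n} = {2 - 2/n : n ≥ 1}; the only limit point is 2
  - closure = {2 - 2/n : n ≥ 1} ∪ {2}
For the norm: a diagonal operator has ||M|| = sup_n |d_n|. Here d_n = 2 - 2/n increases monotonically from d_1 = 0 toward 2, with all terms in [0, 2); so sup_n |d_n| = 2 (the supremum is the limit, not attained). So ||M|| = 2.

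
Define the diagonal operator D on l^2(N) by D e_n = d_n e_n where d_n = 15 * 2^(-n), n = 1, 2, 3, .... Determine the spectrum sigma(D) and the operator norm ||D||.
sigma(D) = {15 * 2^(-n) : n ≥ 1} ∪ {0}; ||D|| = 15/2

A bounded diagonal operator on l^2 with diagonal entries d_n has spectrum equal to the closure of {d_n : n ≥ 1}: every d_n is an eigenvalue (with eigenvector e_n), so {d_n} ⊂ sigma(D); the spectrum is closed, so its closure is too; and for lambda not in the closure, (D - lambda I) has bounded inverse (the diagonal entries 1/(d_n - lambda) are bounded). For our sequence d_n = 15 * 2^(-n), n = 1, 2, 3, ...:
  - {d_n} = {15 * 2^(-n) : n ≥ 1}; the only limit point is 0
  - closure = {15 * 2^(-n) : n ≥ 1} ∪ {0}
For the norm: a diagonal operator has ||D|| = sup_n |d_n|. Here d_n = 15 * 2^(-n) is positive and decreasing, so sup_n |d_n| = d_1 = 15/2. So ||D|| = 15/2.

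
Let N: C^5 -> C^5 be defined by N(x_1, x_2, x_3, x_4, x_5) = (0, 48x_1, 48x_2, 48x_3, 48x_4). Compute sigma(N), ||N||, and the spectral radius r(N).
sigma(N) = {0}; ||N|| = 48; r(N) = 0. (N is nilpotent with N^5 = 0.)

On C^5, N is a strictly lower-triangular matrix with 48 on the subdiagonal and zeros elsewhere, so its characteristic polynomial is lambda^5 and every eigenvalue is 0: sigma(N) = {0}. For the operator norm, N e_i = 48e_{i+1} for i = 1, ..., 4 and N e_5 = 0, so the singular values of N are 48 (with multiplicity 4) and 0; hence ||N|| = 48. The spectral radius r(N) = max|lambda| = 0. Note ||N|| > r(N) — characteristic of non-normal nilpotent operators. Indeed N^5 = 0.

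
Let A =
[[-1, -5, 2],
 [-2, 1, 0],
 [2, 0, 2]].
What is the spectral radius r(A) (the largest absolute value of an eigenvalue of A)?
r(A) ≈ 4.1104

The eigenvalues of A are the roots of its characteristic polynomial. With M = A (coefficients from the trace, the sum of principal 2x2 minors, and det A):
  p(λ) = det(λ I - M) = λ^3 - 2λ^2 - 15λ + 26.
No integer candidate from the rational root theorem (±divisors of 26) is a root, so the roots are irrational. The cubic discriminant is Δ = 11020 > 0, so there are three distinct real roots. p(-4) = -10 and p(-3) = 26 have opposite signs, so a root lies in (-4, -3); Newton's method refines it to λ ≈ -3.7826. p(1) = 10 and p(2) = -4 have opposite signs, so a root lies in (1, 2); Newton's method refines it to λ ≈ 1.6722. p(4) = -2 and p(5) = 26 have opposite signs, so a root lies in (4, 5); Newton's method refines it to λ ≈ 4.1104. Check (Vieta): the three roots sum to 2, matching tr M = 2.
Thus the eigenvalues (to 4 decimals) are -3.7826 (modulus 3.7826); 1.6722 (modulus 1.6722); 4.1104 (modulus 4.1104). The spectral radius is the largest modulus: r(A) ≈ 4.1104. (Cross-check: r(A) ≤ ||A||_2 ≈ 5.5343; equality holds whenever A is normal, though it can also hold for some non-normal A.)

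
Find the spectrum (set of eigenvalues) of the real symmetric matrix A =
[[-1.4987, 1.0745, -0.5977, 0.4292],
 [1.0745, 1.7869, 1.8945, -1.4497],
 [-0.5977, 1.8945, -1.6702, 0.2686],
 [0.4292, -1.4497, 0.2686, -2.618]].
sigma(A) ≈ {-4, -2, -1, 3}

A is real symmetric, so its spectrum consists of real eigenvalues. Expanding the characteristic polynomial of the displayed matrix gives
  det(λ I - A) = p(λ) = λ^4 + (4)λ^3 + (-7)λ^2 + (-34.0011)λ + (-24.0015).
Solving p(λ) = 0 yields eigenvalues ≈ -4, -2, -1, 3. (A is shown rounded to 4 decimals, so these recover the underlying integer eigenvalues to within that precision.)
Verification: the trace of A = -4 equals the sum of eigenvalues -4, and det(A) ≈ -24.0015 matches the eigenvalue product -24.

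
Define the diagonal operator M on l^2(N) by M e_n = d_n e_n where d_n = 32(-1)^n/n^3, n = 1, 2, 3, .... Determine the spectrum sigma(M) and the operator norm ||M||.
sigma(M) = {32(-1)^n/n^3 : n ≥ 1} ∪ {0}; ||M|| = 32

A bounded diagonal operator on l^2 with diagonal entries d_n has spectrum equal to the closure of {d_n : n ≥ 1}: every d_n is an eigenvalue (with eigenvector e_n), so {d_n} ⊂ sigma(M); the spectrum is closed, so its closure is too; and for lambda not in the closure, (M - lambda I) has bounded inverse (the diagonal entries 1/(d_n - lambda) are bounded). For our sequence d_n = 32(-1)^n/n^3, n = 1, 2, 3, ...:
  - {d_n} = {32(-1)^n/n^3 : n ≥ 1}; the only limit point is 0
  - closure = {32(-1)^n/n^3 : n ≥ 1} ∪ {0}
For the norm: a diagonal operator has ||M|| = sup_n |d_n|. Here |d_n| = 32/n^3 is decreasing, so sup_n |d_n| = |d_1| = 32. So ||M|| = 32.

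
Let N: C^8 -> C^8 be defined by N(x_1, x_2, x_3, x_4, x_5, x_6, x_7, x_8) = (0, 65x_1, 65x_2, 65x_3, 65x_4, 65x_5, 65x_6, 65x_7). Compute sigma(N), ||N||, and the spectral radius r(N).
sigma(N) = {0}; ||N|| = 65; r(N) = 0. (N is nilpotent with N^8 = 0.)

On C^8, N is a strictly lower-triangular matrix with 65 on the subdiagonal and zeros elsewhere, so its characteristic polynomial is lambda^8 and every eigenvalue is 0: sigma(N) = {0}. For the operator norm, N e_i = 65e_{i+1} for i = 1, ..., 7 and N e_8 = 0, so the singular values of N are 65 (with multiplicity 7) and 0; hence ||N|| = 65. The spectral radius r(N) = max|lambda| = 0. Note ||N|| > r(N) — characteristic of non-normal nilpotent operators. Indeed N^8 = 0.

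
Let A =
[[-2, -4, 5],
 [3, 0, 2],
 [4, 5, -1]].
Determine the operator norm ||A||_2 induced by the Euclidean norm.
||A||_2 ≈ 8.7632 (= sqrt(largest eigenvalue of A^T A))

||A||_2 = sigma_max(A) = sqrt(lambda_max(A^T A)). Form the symmetric matrix M = A^T A =
[[29, 28, -8],
 [28, 41, -25],
 [-8, -25, 30]].
Its characteristic polynomial (trace, sum of principal 2x2 minors, determinant of M give the coefficients) is
  p(λ) = det(λ I - M) = λ^3 - 100λ^2 + 1816λ - 2601.
No integer candidate from the rational root theorem (±divisors of 2601) is a root, so the roots are irrational. The cubic discriminant is Δ = 6938422389 > 0, so there are three distinct real roots. p(1) = -884 and p(2) = 639 have opposite signs, so a root lies in (1, 2); Newton's method refines it to λ ≈ 1.565. p(21) = 696 and p(22) = -401 have opposite signs, so a root lies in (21, 22); Newton's method refines it to λ ≈ 21.6419. p(76) = -3209 and p(77) = 864 have opposite signs, so a root lies in (76, 77); Newton's method refines it to λ ≈ 76.7931. Check (Vieta): the three roots sum to 100, matching tr M = 100.
So the eigenvalues of A^T A are ≈ 1.565, 21.6419, 76.7931 (all ≥ 0, as they must be for A^T A). The largest is λ_max ≈ 76.7931, hence ||A||_2 = sqrt(λ_max) ≈ 8.7632.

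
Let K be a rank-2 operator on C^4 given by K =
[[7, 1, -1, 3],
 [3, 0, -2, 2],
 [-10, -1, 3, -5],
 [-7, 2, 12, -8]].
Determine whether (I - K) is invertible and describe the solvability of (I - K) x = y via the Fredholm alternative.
(I - K) is invertible (det(I - K) = 2 ≠ 0), so for every y in C^4 the equation (I - K) x = y has a unique solution.

K has rank 2 and factors as K = U V^T = u1 v1^T + u2 v2^T with u1 = (-1, 0, 1, -2), v1 = (-1, -1, -3, 1), u2 = (2, 1, -3, -3), v2 = (3, 0, -2, 2) (multiplying out reproduces the displayed K). The nonzero eigenvalues of U V^T coincide with those of the 2 x 2 matrix G = V^T U = [[v1·u1, v1·u2], [v2·u1, v2·u2]] = [[-4, 3], [-9, 6]], and by the Sylvester determinant identity det(I_4 - U V^T) = det(I_2 - V^T U) = det([[5, -3], [9, -5]]) = (5)(-5) - (-3)(9) = 2. (Direct check: I - K =
[[-6, -1, 1, -3],
 [-3, 1, 2, -2],
 [10, 1, -2, 5],
 [7, -2, -12, 9]]
has determinant 2.) The finite-dimensional Fredholm alternative says: either (I - K) is invertible, or ker(I - K) ≠ {0} and then range(I - K) = ker((I - K)^*)^⊥, with dim ker(I - K) = dim ker((I - K)^*). Since det(I - K) ≠ 0, 1 is not an eigenvalue of K and ker(I - K) = {0}, so we are in the first case: for every y there is a unique x = (I - K)^(-1) y. (Explicitly, by the Woodbury identity, (I - U V^T)^(-1) = I + U (I_2 - G)^(-1) V^T.)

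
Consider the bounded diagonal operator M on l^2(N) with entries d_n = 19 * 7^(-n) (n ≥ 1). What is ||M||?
||M|| = 19/7 (attained at n = 1)

For M diagonal, ||M|| = sup_n |d_n|. The sequence d_n = 19 * 7^(-n) is positive and strictly decreasing (ratio 7^(-1) < 1), so the supremum is d_1 = 19/7. Hence ||M|| = 19/7.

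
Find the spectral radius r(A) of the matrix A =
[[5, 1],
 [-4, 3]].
r(A) = sqrt(19) ≈ 4.3589

The eigenvalues of A are the roots of its characteristic polynomial. With M = A (coefficients from the trace and determinant):
  p(λ) = det(λ I - M) = λ^2 - 8λ + 19.
For λ^2 - 8λ + 19 the discriminant is -12. It is negative, so the roots are the complex-conjugate pair λ = 4 ± (sqrt(12)/2) i ≈ 4 ± 1.7321i. For a conjugate pair the product of the roots equals the constant term, so |λ|^2 = 19 and |λ| = sqrt(19) ≈ 4.3589.
Thus the eigenvalues (to 4 decimals) are 4 ± 1.7321i (modulus 4.3589). The spectral radius is the largest modulus: r(A) = sqrt(19) ≈ 4.3589. (Cross-check: r(A) ≤ ||A||_2 ≈ 6.5198; equality holds whenever A is normal, though it can also hold for some non-normal A.)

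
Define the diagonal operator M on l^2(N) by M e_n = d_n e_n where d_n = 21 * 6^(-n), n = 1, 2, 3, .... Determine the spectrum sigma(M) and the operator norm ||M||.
sigma(M) = {21 * 6^(-n) : n ≥ 1} ∪ {0}; ||M|| = 7/2

A bounded diagonal operator on l^2 with diagonal entries d_n has spectrum equal to the closure of {d_n : n ≥ 1}: every d_n is an eigenvalue (with eigenvector e_n), so {d_n} ⊂ sigma(M); the spectrum is closed, so its closure is too; and for lambda not in the closure, (M - lambda I) has bounded inverse (the diagonal entries 1/(d_n - lambda) are bounded). For our sequence d_n = 21 * 6^(-n), n = 1, 2, 3, ...:
  - {d_n} = {21 * 6^(-n) : n ≥ 1}; the only limit point is 0
  - closure = {21 * 6^(-n) : n ≥ 1} ∪ {0}
For the norm: a diagonal operator has ||M|| = sup_n |d_n|. Here d_n = 21 * 6^(-n) is positive and decreasing, so sup_n |d_n| = d_1 = 21/6 = 7/2. So ||M|| = 7/2.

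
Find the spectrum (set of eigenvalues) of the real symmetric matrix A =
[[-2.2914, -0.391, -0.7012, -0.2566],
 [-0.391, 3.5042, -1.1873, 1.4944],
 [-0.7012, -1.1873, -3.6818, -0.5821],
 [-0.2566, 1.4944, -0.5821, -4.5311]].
sigma(A) ≈ {-5, -4, -2, 4}

A is real symmetric, so its spectrum consists of real eigenvalues. Expanding the characteristic polynomial of the displayed matrix gives
  det(λ I - A) = p(λ) = λ^4 + (7)λ^3 + (-6)λ^2 + (-112.0017)λ + (-160.0053).
Solving p(λ) = 0 yields eigenvalues ≈ -5, -4, -2, 4. (A is shown rounded to 4 decimals, so these recover the underlying integer eigenvalues to within that precision.)
Verification: the trace of A = -7 equals the sum of eigenvalues -7, and det(A) ≈ -160.0053 matches the eigenvalue product -160.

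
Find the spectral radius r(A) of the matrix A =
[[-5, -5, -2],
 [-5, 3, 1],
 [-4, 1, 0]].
r(A) ≈ 7.9728

The eigenvalues of A are the roots of its characteristic polynomial. With M = A (coefficients from the trace, the sum of principal 2x2 minors, and det A):
  p(λ) = det(λ I - M) = λ^3 + 2λ^2 - 49λ - 11.
No integer candidate from the rational root theorem (±divisors of 11) is a root, so the roots are irrational. The cubic discriminant is Δ = 496689 > 0, so there are three distinct real roots. p(-8) = -3 and p(-7) = 87 have opposite signs, so a root lies in (-8, -7); Newton's method refines it to λ ≈ -7.9728. p(-1) = 39 and p(0) = -11 have opposite signs, so a root lies in (-1, 0); Newton's method refines it to λ ≈ -0.2227. p(6) = -17 and p(7) = 87 have opposite signs, so a root lies in (6, 7); Newton's method refines it to λ ≈ 6.1955. Check (Vieta): the three roots sum to -2, matching tr M = -2.
Thus the eigenvalues (to 4 decimals) are -7.9728 (modulus 7.9728); -0.2227 (modulus 0.2227); 6.1955 (modulus 6.1955). The spectral radius is the largest modulus: r(A) ≈ 7.9728. (Cross-check: r(A) ≤ ||A||_2 ≈ 8.2478; equality holds whenever A is normal, though it can also hold for some non-normal A.)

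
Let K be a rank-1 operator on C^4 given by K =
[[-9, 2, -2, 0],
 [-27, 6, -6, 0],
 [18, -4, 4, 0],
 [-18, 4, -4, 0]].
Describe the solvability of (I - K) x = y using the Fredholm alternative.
(I - K) is singular (det(I - K) = 0, i.e. 1 ∈ sigma(K)). (I - K) x = y is solvable iff y ⊥ ker((I - K)^*) = span{(-9, 2, -2, 0)}, i.e. iff -9y_1 + 2y_2 - 2y_3 = 0. When solvable, the solutions are x = y + c·(1, 3, -2, 2), c arbitrary (ker(I - K) = span{(1, 3, -2, 2)}, dimension 1).

K has rank 1, so it is an outer product K = u v^T: every row of K is a multiple of one row vector. Reading off the entries, u = (1, 3, -2, 2) and v = (-9, 2, -2, 0) (row i of K equals u_i·v^T). A rank-one matrix u v^T satisfies K u = u (v·u) and kills the (3)-dimensional subspace v^⊥, so its characteristic polynomial is lambda^3 (lambda - v·u) with v·u = tr K = 1. Hence the eigenvalues of I - K are 1 (multiplicity 3) and 1 - (1) = 0, so det(I - K) = 0. (Direct check: I - K =
[[10, -2, 2, 0],
 [27, -5, 6, 0],
 [-18, 4, -3, 0],
 [18, -4, 4, 1]]
has determinant 0.) So 1 is an eigenvalue of K and (I - K) is not invertible. The finite-dimensional Fredholm alternative says: either (I - K) is invertible, or ker(I - K) ≠ {0} and then range(I - K) = ker((I - K)^*)^⊥, with dim ker(I - K) = dim ker((I - K)^*). We are in the second case, so we need both kernels. Kernel of I - K: (I - K) u = u - u (v·u) = u - u = 0, so ker(I - K) = span{u} = span{(1, 3, -2, 2)} (it is exactly 1-dimensional because rank(I - K) = 3). Kernel of the adjoint: K is real, so (I - K)^* = I - K^T = I - v u^T, and (I - v u^T) v = v - v (u·v) = 0; hence ker((I - K)^*) = span{v} = span{(-9, 2, -2, 0)}. Therefore (I - K) x = y is solvable iff <y, v> = 0, i.e. iff -9y_1 + 2y_2 - 2y_3 = 0. When this holds, K y = u (v·y) = 0, so (I - K) y = y and x = y is a particular solution; the full solution set is the line x = y + c·u = y + c·(1, 3, -2, 2), c ∈ C.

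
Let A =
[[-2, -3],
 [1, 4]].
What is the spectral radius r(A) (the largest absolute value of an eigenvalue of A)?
r(A) = (2 + sqrt(24))/2 ≈ 3.4495

The eigenvalues of A are the roots of its characteristic polynomial. With M = A (coefficients from the trace and determinant):
  p(λ) = det(λ I - M) = λ^2 - 2λ - 5.
For λ^2 - 2λ - 5 the discriminant is 24. It is nonnegative but not a perfect square, so the roots are real and irrational: λ = (2 ± sqrt(24))/2 ≈ 3.4495, -1.4495.
Thus the eigenvalues (to 4 decimals) are 3.4495 (modulus 3.4495); -1.4495 (modulus 1.4495). The spectral radius is the largest modulus: r(A) = (2 + sqrt(24))/2 ≈ 3.4495. (Cross-check: r(A) ≤ ||A||_2 ≈ 5.3983; equality holds whenever A is normal, though it can also hold for some non-normal A.)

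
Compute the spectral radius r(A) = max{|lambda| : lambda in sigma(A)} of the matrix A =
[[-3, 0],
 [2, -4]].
r(A) = 4

The eigenvalues of A are the roots of its characteristic polynomial. With M = A (coefficients from the trace and determinant):
  p(λ) = det(λ I - M) = λ^2 + 7λ + 12.
For λ^2 + 7λ + 12 the discriminant is 1. It is a perfect square (1^2), so the roots are rational: λ = (-7 ± 1)/2 = -3, -4.
Thus the eigenvalues (to 4 decimals) are -3 (modulus 3); -4 (modulus 4). The spectral radius is the largest modulus: r(A) = 4. (Cross-check: r(A) ≤ ||A||_2 ≈ 4.7581; equality holds whenever A is normal, though it can also hold for some non-normal A.)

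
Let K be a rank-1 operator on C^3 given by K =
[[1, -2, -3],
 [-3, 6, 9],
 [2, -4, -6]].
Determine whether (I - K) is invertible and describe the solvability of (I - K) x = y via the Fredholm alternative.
(I - K) is singular (det(I - K) = 0, i.e. 1 ∈ sigma(K)). (I - K) x = y is solvable iff y ⊥ ker((I - K)^*) = span{(1, -2, -3)}, i.e. iff y_1 - 2y_2 - 3y_3 = 0. When solvable, the solutions are x = y + c·(1, -3, 2), c arbitrary (ker(I - K) = span{(1, -3, 2)}, dimension 1).

K has rank 1, so it is an outer product K = u v^T: every row of K is a multiple of one row vector. Reading off the entries, u = (1, -3, 2) and v = (1, -2, -3) (row i of K equals u_i·v^T). A rank-one matrix u v^T satisfies K u = u (v·u) and kills the (2)-dimensional subspace v^⊥, so its characteristic polynomial is lambda^2 (lambda - v·u) with v·u = tr K = 1. Hence the eigenvalues of I - K are 1 (multiplicity 2) and 1 - (1) = 0, so det(I - K) = 0. (Direct check: I - K =
[[0, 2, 3],
 [3, -5, -9],
 [-2, 4, 7]]
has determinant 0.) So 1 is an eigenvalue of K and (I - K) is not invertible. The finite-dimensional Fredholm alternative says: either (I - K) is invertible, or ker(I - K) ≠ {0} and then range(I - K) = ker((I - K)^*)^⊥, with dim ker(I - K) = dim ker((I - K)^*). We are in the second case, so we need both kernels. Kernel of I - K: (I - K) u = u - u (v·u) = u - u = 0, so ker(I - K) = span{u} = span{(1, -3, 2)} (it is exactly 1-dimensional because rank(I - K) = 2). Kernel of the adjoint: K is real, so (I - K)^* = I - K^T = I - v u^T, and (I - v u^T) v = v - v (u·v) = 0; hence ker((I - K)^*) = span{v} = span{(1, -2, -3)}. Therefore (I - K) x = y is solvable iff <y, v> = 0, i.e. iff y_1 - 2y_2 - 3y_3 = 0. When this holds, K y = u (v·y) = 0, so (I - K) y = y and x = y is a particular solution; the full solution set is the line x = y + c·u = y + c·(1, -3, 2), c ∈ C.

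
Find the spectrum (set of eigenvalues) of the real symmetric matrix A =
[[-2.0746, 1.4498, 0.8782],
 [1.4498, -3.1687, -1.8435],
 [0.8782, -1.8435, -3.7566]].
sigma(A) ≈ {-6, -2, -1}

A is real symmetric, so its spectrum consists of real eigenvalues. Expanding the characteristic polynomial of the displayed matrix gives
  det(λ I - A) = p(λ) = λ^3 + (9)λ^2 + (20)λ + (12).
Solving p(λ) = 0 yields eigenvalues ≈ -6, -2, -1. (A is shown rounded to 4 decimals, so these recover the underlying integer eigenvalues to within that precision.)
Verification: the trace of A = -9 equals the sum of eigenvalues -9, and det(A) ≈ -11.9990 matches the eigenvalue product -12.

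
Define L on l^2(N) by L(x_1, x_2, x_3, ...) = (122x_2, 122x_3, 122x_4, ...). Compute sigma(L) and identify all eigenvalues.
sigma(L) = closed disk {z in C : |z| ≤ 122}; sigma_p(L) = open disk {z in C : |z| < 122}

Note L = 122·V where V is the unit left shift (V x)_k = x_{k+1}; so sigma(L) = 122·sigma(V) and ||L|| = 122||V||. ||L x||^2 = 14884sum_{k≥2} |x_k|^2 ≤ 14884||x||^2, with equality on {x : x_1 = 0}, so ||L|| = 122. For any lambda with |lambda| < 122, set r = lambda/122 (|r| < 1); the vector x = (1, r, r^2, ...) is in l^2 and satisfies L x = 122(r, r^2, ...) = lambda x, so lambda is an eigenvalue. On the boundary |lambda| = 122 the geometric series diverges, so no l^2 eigenvector exists, but these lambda lie in the approximate point spectrum. Hence sigma(L) is the closed disk of radius 122 and sigma_p(L) is the open disk.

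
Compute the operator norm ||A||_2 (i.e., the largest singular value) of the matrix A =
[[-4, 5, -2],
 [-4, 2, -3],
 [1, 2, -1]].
||A||_2 ≈ 8.4267 (= sqrt(largest eigenvalue of A^T A))

||A||_2 = sigma_max(A) = sqrt(lambda_max(A^T A)). Form the symmetric matrix M = A^T A =
[[33, -26, 19],
 [-26, 33, -18],
 [19, -18, 14]].
Its characteristic polynomial (trace, sum of principal 2x2 minors, determinant of M give the coefficients) is
  p(λ) = det(λ I - M) = λ^3 - 80λ^2 + 652λ - 961.
No integer candidate from the rational root theorem (±divisors of 961) is a root, so the roots are irrational. The cubic discriminant is Δ = 521194981 > 0, so there are three distinct real roots. p(1) = -388 and p(2) = 31 have opposite signs, so a root lies in (1, 2); Newton's method refines it to λ ≈ 1.9116. p(7) = 26 and p(8) = -353 have opposite signs, so a root lies in (7, 8); Newton's method refines it to λ ≈ 7.0798. p(71) = -38 and p(72) = 4511 have opposite signs, so a root lies in (71, 72); Newton's method refines it to λ ≈ 71.0086. Check (Vieta): the three roots sum to 80, matching tr M = 80.
So the eigenvalues of A^T A are ≈ 1.9116, 7.0798, 71.0086 (all ≥ 0, as they must be for A^T A). The largest is λ_max ≈ 71.0086, hence ||A||_2 = sqrt(λ_max) ≈ 8.4267.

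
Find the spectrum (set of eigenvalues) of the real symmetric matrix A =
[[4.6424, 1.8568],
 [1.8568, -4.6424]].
sigma(A) ≈ {-5, 5}

A is real symmetric, so its spectrum consists of real eigenvalues. Expanding the characteristic polynomial of the displayed matrix gives
  det(λ I - A) = p(λ) = λ^2 + (0)λ + (-25).
Solving p(λ) = 0 yields eigenvalues ≈ -5, 5. (A is shown rounded to 4 decimals, so these recover the underlying integer eigenvalues to within that precision.)
Verification: the trace of A = 0 equals the sum of eigenvalues 0, and det(A) ≈ -24.9996 matches the eigenvalue product -25.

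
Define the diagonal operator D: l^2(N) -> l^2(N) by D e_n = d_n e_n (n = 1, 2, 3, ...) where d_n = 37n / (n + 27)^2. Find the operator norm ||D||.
||D|| = 37/108 (attained at n = 27)

For D diagonal, ||D|| = sup_n |d_n|. Treat f(x) = 37x / (x + 27)^2 for real x > 0. By the quotient rule, f'(x) = 37(27 - x)/(x + 27)^3, which is positive for x < 27 and negative for x > 27. So f has a unique maximum at x = 27, and since 27 is a positive integer, the supremum over n ≥ 1 is attained at n = 27: d_27 = 37·27/(27 + 27)^2 = 37·27/2916 = 37/108. Hence ||D|| = 37/108.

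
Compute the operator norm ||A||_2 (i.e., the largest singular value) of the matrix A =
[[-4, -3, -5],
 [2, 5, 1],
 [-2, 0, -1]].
||A||_2 ≈ 8.5114 (= sqrt(largest eigenvalue of A^T A))

||A||_2 = sigma_max(A) = sqrt(lambda_max(A^T A)). Form the symmetric matrix M = A^T A =
[[24, 22, 24],
 [22, 34, 20],
 [24, 20, 27]].
Its characteristic polynomial (trace, sum of principal 2x2 minors, determinant of M give the coefficients) is
  p(λ) = det(λ I - M) = λ^3 - 85λ^2 + 922λ - 900.
No integer candidate from the rational root theorem (±divisors of 900) is a root, so the roots are irrational. The cubic discriminant is Δ = 2043621108 > 0, so there are three distinct real roots. p(1) = -62 and p(2) = 612 have opposite signs, so a root lies in (1, 2); Newton's method refines it to λ ≈ 1.0829. p(11) = 288 and p(12) = -348 have opposite signs, so a root lies in (11, 12); Newton's method refines it to λ ≈ 11.4726. p(72) = -1908 and p(73) = 2458 have opposite signs, so a root lies in (72, 73); Newton's method refines it to λ ≈ 72.4445. Check (Vieta): the three roots sum to 85, matching tr M = 85.
So the eigenvalues of A^T A are ≈ 1.0829, 11.4726, 72.4445 (all ≥ 0, as they must be for A^T A). The largest is λ_max ≈ 72.4445, hence ||A||_2 = sqrt(λ_max) ≈ 8.5114.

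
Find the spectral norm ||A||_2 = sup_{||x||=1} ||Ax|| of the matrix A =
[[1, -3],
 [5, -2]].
||A||_2 = sqrt((39 + sqrt(845))/2) ≈ 5.8339 (= sqrt(largest eigenvalue of A^T A))

||A||_2 = sigma_max(A) = sqrt(lambda_max(A^T A)). Form the symmetric matrix M = A^T A =
[[26, -13],
 [-13, 13]].
Its characteristic polynomial (trace, determinant of M give the coefficients) is
  p(λ) = det(λ I - M) = λ^2 - 39λ + 169.
For λ^2 - 39λ + 169 the discriminant is 845. It is nonnegative but not a perfect square, so the roots are real and irrational: λ = (39 ± sqrt(845))/2 ≈ 34.0344, 4.9656.
So the eigenvalues of A^T A are ≈ 4.9656, 34.0344 (all ≥ 0, as they must be for A^T A). The largest is λ_max = (39 + sqrt(845))/2 ≈ 34.0344, hence ||A||_2 = sqrt(λ_max) = sqrt((39 + sqrt(845))/2) ≈ 5.8339.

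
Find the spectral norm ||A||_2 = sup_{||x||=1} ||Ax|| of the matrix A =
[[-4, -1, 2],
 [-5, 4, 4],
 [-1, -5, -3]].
||A||_2 ≈ 9.0045 (= sqrt(largest eigenvalue of A^T A))

||A||_2 = sigma_max(A) = sqrt(lambda_max(A^T A)). Form the symmetric matrix M = A^T A =
[[42, -11, -25],
 [-11, 42, 29],
 [-25, 29, 29]].
Its characteristic polynomial (trace, sum of principal 2x2 minors, determinant of M give the coefficients) is
  p(λ) = det(λ I - M) = λ^3 - 113λ^2 + 2613λ - 2025.
No integer candidate from the rational root theorem (±divisors of 2025) is a root, so the roots are irrational. The cubic discriminant is Δ = 14784313248 > 0, so there are three distinct real roots. p(0) = -2025 and p(1) = 476 have opposite signs, so a root lies in (0, 1); Newton's method refines it to λ ≈ 0.8026. p(31) = 176 and p(32) = -1353 have opposite signs, so a root lies in (31, 32); Newton's method refines it to λ ≈ 31.1164. p(81) = -324 and p(82) = 3797 have opposite signs, so a root lies in (81, 82); Newton's method refines it to λ ≈ 81.081. Check (Vieta): the three roots sum to 113, matching tr M = 113.
So the eigenvalues of A^T A are ≈ 0.8026, 31.1164, 81.081 (all ≥ 0, as they must be for A^T A). The largest is λ_max ≈ 81.081, hence ||A||_2 = sqrt(λ_max) ≈ 9.0045.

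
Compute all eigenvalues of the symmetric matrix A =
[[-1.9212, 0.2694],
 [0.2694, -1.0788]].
sigma(A) ≈ {-2, -1}

A is real symmetric, so its spectrum consists of real eigenvalues. Expanding the characteristic polynomial of the displayed matrix gives
  det(λ I - A) = p(λ) = λ^2 + (3)λ + (2).
Solving p(λ) = 0 yields eigenvalues ≈ -2, -1. (A is shown rounded to 4 decimals, so these recover the underlying integer eigenvalues to within that precision.)
Verification: the trace of A = -3 equals the sum of eigenvalues -3, and det(A) ≈ 2.0000 matches the eigenvalue product 2.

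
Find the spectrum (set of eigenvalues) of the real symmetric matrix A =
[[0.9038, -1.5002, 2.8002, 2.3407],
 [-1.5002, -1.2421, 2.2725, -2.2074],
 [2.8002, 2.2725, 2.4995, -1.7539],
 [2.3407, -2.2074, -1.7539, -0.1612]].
sigma(A) ≈ {-4, -3, 4, 5}

A is real symmetric, so its spectrum consists of real eigenvalues. Expanding the characteristic polynomial of the displayed matrix gives
  det(λ I - A) = p(λ) = λ^4 + (-2)λ^3 + (-31)λ^2 + (32)λ + (240.0035).
Solving p(λ) = 0 yields eigenvalues ≈ -4, -3, 4, 5. (A is shown rounded to 4 decimals, so these recover the underlying integer eigenvalues to within that precision.)
Verification: the trace of A = 2 equals the sum of eigenvalues 2, and det(A) ≈ 240.0035 matches the eigenvalue product 240.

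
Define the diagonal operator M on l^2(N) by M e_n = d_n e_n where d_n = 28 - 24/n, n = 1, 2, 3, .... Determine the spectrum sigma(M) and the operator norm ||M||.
sigma(M) = {28 - 24/n : n ≥ 1} ∪ {28}; ||M|| = 28

A bounded diagonal operator on l^2 with diagonal entries d_n has spectrum equal to the closure of {d_n : n ≥ 1}: every d_n is an eigenvalue (with eigenvector e_n), so {d_n} ⊂ sigma(M); the spectrum is closed, so its closure is too; and for lambda not in the closure, (M - lambda I) has bounded inverse (the diagonal entries 1/(d_n - lambda) are bounded). For our sequence d_n = 28 - 24/n, n = 1, 2, 3, ...:
  - {d_n} = {28 - 24/n : n ≥ 1}; the only limit point is 28
  - closure = {28 - 24/n : n ≥ 1} ∪ {28}
For the norm: a diagonal operator has ||M|| = sup_n |d_n|. Here d_n = 28 - 24/n increases monotonically from d_1 = 4 toward 28, with all terms in [4, 28); so sup_n |d_n| = 28 (the supremum is the limit, not attained). So ||M|| = 28.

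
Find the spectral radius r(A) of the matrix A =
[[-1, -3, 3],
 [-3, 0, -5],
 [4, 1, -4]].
r(A) ≈ 4.6407

The eigenvalues of A are the roots of its characteristic polynomial. With M = A (coefficients from the trace, the sum of principal 2x2 minors, and det A):
  p(λ) = det(λ I - M) = λ^3 + 5λ^2 - 12λ - 82.
No integer candidate from the rational root theorem (±divisors of 82) is a root, so the roots are irrational. The cubic discriminant is Δ = -41476 < 0, so there is one real root and a complex-conjugate pair. p(3) = -46 and p(4) = 14 have opposite signs, so a root lies in (3, 4); Newton's method refines it to λ ≈ 3.8076. Dividing out (λ - (3.8076)) leaves approximately λ^2 + 8.8076λ + 21.5359. For λ^2 + 8.8076λ + 21.5359 the discriminant is -8.5696. It is negative, so the remaining roots are the complex-conjugate pair λ ≈ -4.4038 ± 1.4637i. Their product equals the constant term, so |λ|^2 ≈ 21.5359 and |λ| ≈ 4.6407.
Thus the eigenvalues (to 4 decimals) are 3.8076 (modulus 3.8076); -4.4038 ± 1.4637i (modulus 4.6407). The spectral radius is the largest modulus: r(A) ≈ 4.6407. (Cross-check: r(A) ≤ ||A||_2 ≈ 7.4194; equality holds whenever A is normal, though it can also hold for some non-normal A.)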